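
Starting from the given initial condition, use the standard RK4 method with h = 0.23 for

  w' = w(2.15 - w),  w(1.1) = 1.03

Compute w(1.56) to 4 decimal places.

RK4: k1 = f(x_n, w_n); k2 = f(x_n + h/2, w_n + (h/2)·k1); k3 = f(x_n + h/2, w_n + (h/2)·k2); k4 = f(x_n + h, w_n + h·k3); w_{n+1} = w_n + (h/6)·(k1 + 2k2 + 2k3 + k4).
x=1.100000, w=1.030000:
  k1 = f(1.100000, 1.030000) = 1.153600
  k2 = f(1.215000, 1.162664) = 1.147940
  k3 = f(1.215000, 1.162013) = 1.148054
  k4 = f(1.330000, 1.294052) = 1.107641
  w ← 1.030000 + (0.23/6)·(k1 + 2k2 + 2k3 + k4) = 1.292707
x=1.330000, w=1.292707:
  k1 = f(1.330000, 1.292707) = 1.108229
  k2 = f(1.445000, 1.420153) = 1.036494
  k3 = f(1.445000, 1.411904) = 1.042121
  k4 = f(1.560000, 1.532395) = 0.946415
  w ← 1.292707 + (0.23/6)·(k1 + 2k2 + 2k3 + k4) = 1.530829
w(1.56) ≈ 1.5308

1.5308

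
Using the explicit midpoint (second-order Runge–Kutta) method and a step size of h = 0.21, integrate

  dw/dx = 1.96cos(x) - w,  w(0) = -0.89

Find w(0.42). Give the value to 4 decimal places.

0.0595

Midpoint: k1 = f(x_n, w_n); k2 = f(x_n + h/2, w_n + (h/2)·k1); w_{n+1} = w_n + h·k2.
x=0.000000, w=-0.890000:
  k1 = f(0.000000, -0.890000) = 2.850000
  k2 = f(0.105000, -0.590750) = 2.539955
  w ← -0.890000 + 0.21·2.539955 = -0.356609
x=0.210000, w=-0.356609:
  k1 = f(0.210000, -0.356609) = 2.273550
  k2 = f(0.315000, -0.117887) = 1.981448
  w ← -0.356609 + 0.21·1.981448 = 0.059495
w(0.42) ≈ 0.0595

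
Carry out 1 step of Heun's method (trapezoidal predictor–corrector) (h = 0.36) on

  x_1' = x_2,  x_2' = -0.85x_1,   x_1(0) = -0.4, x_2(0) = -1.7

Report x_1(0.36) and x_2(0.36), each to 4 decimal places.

Heun on (x_1,x_2): k1 = f(t_n, state_n); k2 = f(t_n + h, state_n + h·k1); state_{n+1} = state_n + (h/2)·(k1 + k2).
0.000000: (-0.400000, -1.700000)
  k1 = (-1.700000, 0.340000)
  predictor → (-1.012000, -1.577600)
  k2 = (-1.577600, 0.860200)
  → (-0.989968, -1.483964)
(x_1(0.36), x_2(0.36)) ≈ (-0.9900, -1.4840)

-0.9900, -1.4840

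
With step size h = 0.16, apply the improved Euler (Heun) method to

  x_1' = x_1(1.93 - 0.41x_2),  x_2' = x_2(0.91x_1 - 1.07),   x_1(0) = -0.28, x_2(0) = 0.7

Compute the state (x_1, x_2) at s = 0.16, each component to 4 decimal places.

-0.3650, 0.5644

Heun on (x_1,x_2): k1 = f(s_n, state_n); k2 = f(s_n + h, state_n + h·k1); state_{n+1} = state_n + (h/2)·(k1 + k2).
0.000000: (-0.280000, 0.700000)
  k1 = (-0.460040, -0.927360)
  predictor → (-0.353606, 0.551622)
  k2 = (-0.602487, -0.767738)
  → (-0.365002, 0.564392)
(x_1(0.16), x_2(0.16)) ≈ (-0.3650, 0.5644)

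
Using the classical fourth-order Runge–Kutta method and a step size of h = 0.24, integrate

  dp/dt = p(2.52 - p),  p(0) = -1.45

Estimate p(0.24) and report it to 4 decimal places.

-4.9460

RK4: k1 = f(t_n, p_n); k2 = f(t_n + h/2, p_n + (h/2)·k1); k3 = f(t_n + h/2, p_n + (h/2)·k2); k4 = f(t_n + h, p_n + h·k3); p_{n+1} = p_n + (h/6)·(k1 + 2k2 + 2k3 + k4).
t=0.000000, p=-1.450000:
  k1 = f(0.000000, -1.450000) = -5.756500
  k2 = f(0.120000, -2.140780) = -9.977705
  k3 = f(0.120000, -2.647325) = -13.679585
  k4 = f(0.240000, -4.733100) = -34.329653
  p ← -1.450000 + (0.24/6)·(k1 + 2k2 + 2k3 + k4) = -4.946029
p(0.24) ≈ -4.9460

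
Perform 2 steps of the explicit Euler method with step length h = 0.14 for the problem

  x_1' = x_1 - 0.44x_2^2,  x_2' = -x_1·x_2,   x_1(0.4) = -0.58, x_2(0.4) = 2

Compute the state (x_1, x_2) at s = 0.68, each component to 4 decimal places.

Euler on (x_1,x_2): x_1_{n+1} = x_1_n + h·x_1', x_2_{n+1} = x_2_n + h·x_2'.
0.400000: (-0.580000, 2.000000); f=(-2.340000, 1.160000) → (-0.907600, 2.162400)
0.540000: (-0.907600, 2.162400); f=(-2.965028, 1.962594) → (-1.322704, 2.437163)
(x_1(0.68), x_2(0.68)) ≈ (-1.3227, 2.4372)

-1.3227, 2.4372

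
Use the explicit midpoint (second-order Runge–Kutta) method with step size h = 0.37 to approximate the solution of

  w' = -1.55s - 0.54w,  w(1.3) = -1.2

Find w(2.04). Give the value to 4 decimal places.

Midpoint: k1 = f(s_n, w_n); k2 = f(s_n + h/2, w_n + (h/2)·k1); w_{n+1} = w_n + h·k2.
s=1.300000, w=-1.200000:
  k1 = f(1.300000, -1.200000) = -1.367000
  k2 = f(1.485000, -1.452895) = -1.517187
  w ← -1.200000 + 0.37·(-1.517187) = -1.761359
s=1.670000, w=-1.761359:
  k1 = f(1.670000, -1.761359) = -1.637366
  k2 = f(1.855000, -2.064272) = -1.760543
  w ← -1.761359 + 0.37·(-1.760543) = -2.412760
w(2.04) ≈ -2.4128

-2.4128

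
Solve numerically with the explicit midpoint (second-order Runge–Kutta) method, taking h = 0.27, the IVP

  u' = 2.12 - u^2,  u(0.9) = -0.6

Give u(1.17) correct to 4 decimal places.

-0.0631

Midpoint: k1 = f(s_n, u_n); k2 = f(s_n + h/2, u_n + (h/2)·k1); u_{n+1} = u_n + h·k2.
s=0.900000, u=-0.600000:
  k1 = f(0.900000, -0.600000) = 1.760000
  k2 = f(1.035000, -0.362400) = 1.988666
  u ← -0.600000 + 0.27·1.988666 = -0.063060
u(1.17) ≈ -0.0631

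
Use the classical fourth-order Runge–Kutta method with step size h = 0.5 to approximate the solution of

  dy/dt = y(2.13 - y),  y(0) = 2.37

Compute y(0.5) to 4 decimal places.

2.2102

RK4: k1 = f(t_n, y_n); k2 = f(t_n + h/2, y_n + (h/2)·k1); k3 = f(t_n + h/2, y_n + (h/2)·k2); k4 = f(t_n + h, y_n + h·k3); y_{n+1} = y_n + (h/6)·(k1 + 2k2 + 2k3 + k4).
t=0.000000, y=2.370000:
  k1 = f(0.000000, 2.370000) = -0.568800
  k2 = f(0.250000, 2.227800) = -0.217879
  k3 = f(0.250000, 2.315530) = -0.429601
  k4 = f(0.500000, 2.155199) = -0.054310
  y ← 2.370000 + (0.5/6)·(k1 + 2k2 + 2k3 + k4) = 2.210161
y(0.5) ≈ 2.2102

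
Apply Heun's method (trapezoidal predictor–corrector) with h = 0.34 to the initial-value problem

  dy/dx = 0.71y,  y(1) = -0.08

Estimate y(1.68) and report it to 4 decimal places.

-0.1291

Heun: k1 = f(x_n, y_n); k2 = f(x_n + h, y_n + h·k1); y_{n+1} = y_n + (h/2)·(k1 + k2).
x=1.000000, y=-0.080000:
  k1 = f(1.000000, -0.080000) = -0.056800
  k2 = f(1.340000, -0.099312) = -0.070512
  y ← -0.080000 + (0.34/2)·(-0.056800 + (-0.070512)) = -0.101643
x=1.340000, y=-0.101643:
  k1 = f(1.340000, -0.101643) = -0.072167
  k2 = f(1.680000, -0.126180) = -0.089587
  y ← -0.101643 + (0.34/2)·(-0.072167 + (-0.089587)) = -0.129141
y(1.68) ≈ -0.1291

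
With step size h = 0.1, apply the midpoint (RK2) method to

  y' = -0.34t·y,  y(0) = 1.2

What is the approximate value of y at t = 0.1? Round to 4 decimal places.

1.1980

Midpoint: k1 = f(t_n, y_n); k2 = f(t_n + h/2, y_n + (h/2)·k1); y_{n+1} = y_n + h·k2.
t=0.000000, y=1.200000:
  k1 = f(0.000000, 1.200000) = 0.000000
  k2 = f(0.050000, 1.200000) = -0.020400
  y ← 1.200000 + 0.1·(-0.020400) = 1.197960
y(0.1) ≈ 1.1980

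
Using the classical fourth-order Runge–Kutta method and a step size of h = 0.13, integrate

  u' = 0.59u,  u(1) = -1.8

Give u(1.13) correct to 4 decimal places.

-1.9435

RK4: k1 = f(t_n, u_n); k2 = f(t_n + h/2, u_n + (h/2)·k1); k3 = f(t_n + h/2, u_n + (h/2)·k2); k4 = f(t_n + h, u_n + h·k3); u_{n+1} = u_n + (h/6)·(k1 + 2k2 + 2k3 + k4).
t=1.000000, u=-1.800000:
  k1 = f(1.000000, -1.800000) = -1.062000
  k2 = f(1.065000, -1.869030) = -1.102728
  k3 = f(1.065000, -1.871677) = -1.104290
  k4 = f(1.130000, -1.943558) = -1.146699
  u ← -1.800000 + (0.13/6)·(k1 + 2k2 + 2k3 + k4) = -1.943493
u(1.13) ≈ -1.9435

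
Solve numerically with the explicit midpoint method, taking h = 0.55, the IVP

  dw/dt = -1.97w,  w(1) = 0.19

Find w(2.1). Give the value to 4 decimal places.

Midpoint: k1 = f(t_n, w_n); k2 = f(t_n + h/2, w_n + (h/2)·k1); w_{n+1} = w_n + h·k2.
t=1.000000, w=0.190000:
  k1 = f(1.000000, 0.190000) = -0.374300
  k2 = f(1.275000, 0.087067) = -0.171523
  w ← 0.190000 + 0.55·(-0.171523) = 0.095662
t=1.550000, w=0.095662:
  k1 = f(1.550000, 0.095662) = -0.188455
  k2 = f(1.825000, 0.043837) = -0.086359
  w ← 0.095662 + 0.55·(-0.086359) = 0.048165
w(2.1) ≈ 0.0482

0.0482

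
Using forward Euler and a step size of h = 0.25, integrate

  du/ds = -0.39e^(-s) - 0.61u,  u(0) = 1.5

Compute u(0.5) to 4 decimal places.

0.9188

Euler: u_{n+1} = u_n + h·f(s_n, u_n).
s=0.000000, u=1.500000: f=-1.305000 → u ← 1.500000 + 0.25·(-1.305000) = 1.173750
s=0.250000, u=1.173750: f=-1.019720 → u ← 1.173750 + 0.25·(-1.019720) = 0.918820
u(0.5) ≈ 0.9188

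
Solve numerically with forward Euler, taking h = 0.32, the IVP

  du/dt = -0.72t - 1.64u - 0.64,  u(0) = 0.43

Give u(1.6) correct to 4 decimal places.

Euler: u_{n+1} = u_n + h·f(t_n, u_n).
t=0.000000, u=0.430000: f=-1.345200 → u ← 0.430000 + 0.32·(-1.345200) = -0.000464
t=0.320000, u=-0.000464: f=-0.869639 → u ← -0.000464 + 0.32·(-0.869639) = -0.278748
t=0.640000, u=-0.278748: f=-0.643652 → u ← -0.278748 + 0.32·(-0.643652) = -0.484717
t=0.960000, u=-0.484717: f=-0.536264 → u ← -0.484717 + 0.32·(-0.536264) = -0.656322
t=1.280000, u=-0.656322: f=-0.485232 → u ← -0.656322 + 0.32·(-0.485232) = -0.811596
u(1.6) ≈ -0.8116

-0.8116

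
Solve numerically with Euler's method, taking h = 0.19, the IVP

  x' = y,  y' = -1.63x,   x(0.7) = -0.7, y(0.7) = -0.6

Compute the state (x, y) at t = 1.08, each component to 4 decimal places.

-0.8868, -0.1311

Euler on (x,y): x_{n+1} = x_n + h·x', y_{n+1} = y_n + h·y'.
0.700000: (-0.700000, -0.600000); f=(-0.600000, 1.141000) → (-0.814000, -0.383210)
0.890000: (-0.814000, -0.383210); f=(-0.383210, 1.326820) → (-0.886810, -0.131114)
(x(1.08), y(1.08)) ≈ (-0.8868, -0.1311)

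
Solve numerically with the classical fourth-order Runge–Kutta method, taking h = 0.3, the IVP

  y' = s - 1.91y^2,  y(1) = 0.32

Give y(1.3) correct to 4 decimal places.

RK4: k1 = f(s_n, y_n); k2 = f(s_n + h/2, y_n + (h/2)·k1); k3 = f(s_n + h/2, y_n + (h/2)·k2); k4 = f(s_n + h, y_n + h·k3); y_{n+1} = y_n + (h/6)·(k1 + 2k2 + 2k3 + k4).
s=1.000000, y=0.320000:
  k1 = f(1.000000, 0.320000) = 0.804416
  k2 = f(1.150000, 0.440662) = 0.779110
  k3 = f(1.150000, 0.436866) = 0.785472
  k4 = f(1.300000, 0.555642) = 0.710311
  y ← 0.320000 + (0.3/6)·(k1 + 2k2 + 2k3 + k4) = 0.552195
y(1.3) ≈ 0.5522

0.5522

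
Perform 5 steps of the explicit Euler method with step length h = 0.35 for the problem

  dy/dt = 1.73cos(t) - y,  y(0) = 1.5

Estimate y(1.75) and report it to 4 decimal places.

0.9327

Euler: y_{n+1} = y_n + h·f(t_n, y_n).
t=0.000000, y=1.500000: f=0.230000 → y ← 1.500000 + 0.35·0.230000 = 1.580500
t=0.350000, y=1.580500: f=0.044615 → y ← 1.580500 + 0.35·0.044615 = 1.596115
t=0.700000, y=1.596115: f=-0.272938 → y ← 1.596115 + 0.35·(-0.272938) = 1.500587
t=1.050000, y=1.500587: f=-0.639789 → y ← 1.500587 + 0.35·(-0.639789) = 1.276661
t=1.400000, y=1.276661: f=-0.982618 → y ← 1.276661 + 0.35·(-0.982618) = 0.932745
y(1.75) ≈ 0.9327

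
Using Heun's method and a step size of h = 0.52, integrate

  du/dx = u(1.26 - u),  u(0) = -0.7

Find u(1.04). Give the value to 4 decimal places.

Heun: k1 = f(x_n, u_n); k2 = f(x_n + h, u_n + h·k1); u_{n+1} = u_n + (h/2)·(k1 + k2).
x=0.000000, u=-0.700000:
  k1 = f(0.000000, -0.700000) = -1.372000
  k2 = f(0.520000, -1.413440) = -3.778747
  u ← -0.700000 + (0.52/2)·(-1.372000 + (-3.778747)) = -2.039194
x=0.520000, u=-2.039194:
  k1 = f(0.520000, -2.039194) = -6.727698
  k2 = f(1.040000, -5.537597) = -37.642354
  u ← -2.039194 + (0.52/2)·(-6.727698 + (-37.642354)) = -13.575408
u(1.04) ≈ -13.5754

-13.5754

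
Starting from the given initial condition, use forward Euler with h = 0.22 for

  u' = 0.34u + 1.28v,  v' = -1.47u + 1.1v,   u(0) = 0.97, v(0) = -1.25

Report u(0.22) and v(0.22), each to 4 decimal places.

0.6906, -1.8662

Euler on (u,v): u_{n+1} = u_n + h·u', v_{n+1} = v_n + h·v'.
0.000000: (0.970000, -1.250000); f=(-1.270200, -2.800900) → (0.690556, -1.866198)
(u(0.22), v(0.22)) ≈ (0.6906, -1.8662)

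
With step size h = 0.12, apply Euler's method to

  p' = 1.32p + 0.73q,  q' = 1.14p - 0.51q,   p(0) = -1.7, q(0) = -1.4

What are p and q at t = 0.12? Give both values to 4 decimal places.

-2.0919, -1.5469

Euler on (p,q): p_{n+1} = p_n + h·p', q_{n+1} = q_n + h·q'.
0.000000: (-1.700000, -1.400000); f=(-3.266000, -1.224000) → (-2.091920, -1.546880)
(p(0.12), q(0.12)) ≈ (-2.0919, -1.5469)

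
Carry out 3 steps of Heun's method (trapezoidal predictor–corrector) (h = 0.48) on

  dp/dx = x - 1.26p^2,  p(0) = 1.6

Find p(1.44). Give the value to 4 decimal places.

0.9998

Heun: k1 = f(x_n, p_n); k2 = f(x_n + h, p_n + h·k1); p_{n+1} = p_n + (h/2)·(k1 + k2).
x=0.000000, p=1.600000:
  k1 = f(0.000000, 1.600000) = -3.225600
  k2 = f(0.480000, 0.051712) = 0.476631
  p ← 1.600000 + (0.48/2)·(-3.225600 + 0.476631) = 0.940247
x=0.480000, p=0.940247:
  k1 = f(0.480000, 0.940247) = -0.633922
  k2 = f(0.960000, 0.635965) = 0.450391
  p ← 0.940247 + (0.48/2)·(-0.633922 + 0.450391) = 0.896200
x=0.960000, p=0.896200:
  k1 = f(0.960000, 0.896200) = -0.052000
  k2 = f(1.440000, 0.871240) = 0.483585
  p ← 0.896200 + (0.48/2)·(-0.052000 + 0.483585) = 0.999781
p(1.44) ≈ 0.9998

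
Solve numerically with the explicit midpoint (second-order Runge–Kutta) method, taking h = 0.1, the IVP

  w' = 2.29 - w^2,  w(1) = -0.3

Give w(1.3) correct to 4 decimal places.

Midpoint: k1 = f(t_n, w_n); k2 = f(t_n + h/2, w_n + (h/2)·k1); w_{n+1} = w_n + h·k2.
t=1.000000, w=-0.300000:
  k1 = f(1.000000, -0.300000) = 2.200000
  k2 = f(1.050000, -0.190000) = 2.253900
  w ← -0.300000 + 0.1·2.253900 = -0.074610
t=1.100000, w=-0.074610:
  k1 = f(1.100000, -0.074610) = 2.284433
  k2 = f(1.150000, 0.039612) = 2.288431
  w ← -0.074610 + 0.1·2.288431 = 0.154233
t=1.200000, w=0.154233:
  k1 = f(1.200000, 0.154233) = 2.266212
  k2 = f(1.250000, 0.267544) = 2.218420
  w ← 0.154233 + 0.1·2.218420 = 0.376075
w(1.3) ≈ 0.3761

0.3761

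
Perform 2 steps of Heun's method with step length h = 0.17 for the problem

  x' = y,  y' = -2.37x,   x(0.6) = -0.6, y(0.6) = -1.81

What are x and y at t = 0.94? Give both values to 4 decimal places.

-1.1128, -1.0973

Heun on (x,y): k1 = f(t_n, state_n); k2 = f(t_n + h, state_n + h·k1); state_{n+1} = state_n + (h/2)·(k1 + k2).
0.600000: (-0.600000, -1.810000)
  k1 = (-1.810000, 1.422000)
  predictor → (-0.907700, -1.568260)
  k2 = (-1.568260, 2.151249)
  → (-0.887152, -1.506274)
0.770000: (-0.887152, -1.506274)
  k1 = (-1.506274, 2.102550)
  predictor → (-1.143219, -1.148840)
  k2 = (-1.148840, 2.709428)
  → (-1.112837, -1.097256)
(x(0.94), y(0.94)) ≈ (-1.1128, -1.0973)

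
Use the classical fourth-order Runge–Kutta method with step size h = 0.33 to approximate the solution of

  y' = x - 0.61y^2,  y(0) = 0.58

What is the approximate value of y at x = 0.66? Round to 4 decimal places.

0.6590

RK4: k1 = f(x_n, y_n); k2 = f(x_n + h/2, y_n + (h/2)·k1); k3 = f(x_n + h/2, y_n + (h/2)·k2); k4 = f(x_n + h, y_n + h·k3); y_{n+1} = y_n + (h/6)·(k1 + 2k2 + 2k3 + k4).
x=0.000000, y=0.580000:
  k1 = f(0.000000, 0.580000) = -0.205204
  k2 = f(0.165000, 0.546141) = -0.016945
  k3 = f(0.165000, 0.577204) = -0.038230
  k4 = f(0.330000, 0.567384) = 0.133626
  y ← 0.580000 + (0.33/6)·(k1 + 2k2 + 2k3 + k4) = 0.569994
x=0.330000, y=0.569994:
  k1 = f(0.330000, 0.569994) = 0.131815
  k2 = f(0.495000, 0.591743) = 0.281402
  k3 = f(0.495000, 0.616425) = 0.263212
  k4 = f(0.660000, 0.656854) = 0.396811
  y ← 0.569994 + (0.33/6)·(k1 + 2k2 + 2k3 + k4) = 0.658976
y(0.66) ≈ 0.6590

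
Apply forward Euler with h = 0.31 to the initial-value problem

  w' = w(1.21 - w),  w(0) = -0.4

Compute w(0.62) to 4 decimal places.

Euler: w_{n+1} = w_n + h·f(x_n, w_n).
x=0.000000, w=-0.400000: f=-0.644000 → w ← -0.400000 + 0.31·(-0.644000) = -0.599640
x=0.310000, w=-0.599640: f=-1.085133 → w ← -0.599640 + 0.31·(-1.085133) = -0.936031
w(0.62) ≈ -0.9360

-0.9360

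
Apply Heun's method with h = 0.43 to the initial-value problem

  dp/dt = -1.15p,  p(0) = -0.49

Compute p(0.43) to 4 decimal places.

-0.3076

Heun: k1 = f(t_n, p_n); k2 = f(t_n + h, p_n + h·k1); p_{n+1} = p_n + (h/2)·(k1 + k2).
t=0.000000, p=-0.490000:
  k1 = f(0.000000, -0.490000) = 0.563500
  k2 = f(0.430000, -0.247695) = 0.284849
  p ← -0.490000 + (0.43/2)·(0.563500 + 0.284849) = -0.307605
p(0.43) ≈ -0.3076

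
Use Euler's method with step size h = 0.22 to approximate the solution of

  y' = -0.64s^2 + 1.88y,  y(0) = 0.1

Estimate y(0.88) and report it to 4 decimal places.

0.2858

Euler: y_{n+1} = y_n + h·f(s_n, y_n).
s=0.000000, y=0.100000: f=0.188000 → y ← 0.100000 + 0.22·0.188000 = 0.141360
s=0.220000, y=0.141360: f=0.234781 → y ← 0.141360 + 0.22·0.234781 = 0.193012
s=0.440000, y=0.193012: f=0.238958 → y ← 0.193012 + 0.22·0.238958 = 0.245583
s=0.660000, y=0.245583: f=0.182911 → y ← 0.245583 + 0.22·0.182911 = 0.285823
y(0.88) ≈ 0.2858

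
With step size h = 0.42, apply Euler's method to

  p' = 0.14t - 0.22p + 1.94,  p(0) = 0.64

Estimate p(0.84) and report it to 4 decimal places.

2.1062

Euler: p_{n+1} = p_n + h·f(t_n, p_n).
t=0.000000, p=0.640000: f=1.799200 → p ← 0.640000 + 0.42·1.799200 = 1.395664
t=0.420000, p=1.395664: f=1.691754 → p ← 1.395664 + 0.42·1.691754 = 2.106201
p(0.84) ≈ 2.1062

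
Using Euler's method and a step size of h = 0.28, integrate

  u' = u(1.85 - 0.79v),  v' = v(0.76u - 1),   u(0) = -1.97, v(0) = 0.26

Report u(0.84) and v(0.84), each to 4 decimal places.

Euler on (u,v): u_{n+1} = u_n + h·u', v_{n+1} = v_n + h·v'.
0.000000: (-1.970000, 0.260000); f=(-3.239862, -0.649272) → (-2.877161, 0.078204)
0.280000: (-2.877161, 0.078204); f=(-5.144995, -0.249208) → (-4.317760, 0.008426)
0.560000: (-4.317760, 0.008426); f=(-7.959115, -0.036075) → (-6.546312, -0.001675)
(u(0.84), v(0.84)) ≈ (-6.5463, -0.0017)

-6.5463, -0.0017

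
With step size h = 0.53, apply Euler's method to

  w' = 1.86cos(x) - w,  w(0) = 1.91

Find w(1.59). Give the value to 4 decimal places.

Euler: w_{n+1} = w_n + h·f(x_n, w_n).
x=0.000000, w=1.910000: f=-0.050000 → w ← 1.910000 + 0.53·(-0.050000) = 1.883500
x=0.530000, w=1.883500: f=-0.278679 → w ← 1.883500 + 0.53·(-0.278679) = 1.735800
x=1.060000, w=1.735800: f=-0.826498 → w ← 1.735800 + 0.53·(-0.826498) = 1.297756
w(1.59) ≈ 1.2978

1.2978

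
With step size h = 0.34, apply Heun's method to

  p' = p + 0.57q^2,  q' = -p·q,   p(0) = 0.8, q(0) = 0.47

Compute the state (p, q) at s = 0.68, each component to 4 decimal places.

1.6383, 0.2187

Heun on (p,q): k1 = f(s_n, state_n); k2 = f(s_n + h, state_n + h·k1); state_{n+1} = state_n + (h/2)·(k1 + k2).
0.000000: (0.800000, 0.470000)
  k1 = (0.925913, -0.376000)
  predictor → (1.114810, 0.342160)
  k2 = (1.181542, -0.381444)
  → (1.158267, 0.341235)
0.340000: (1.158267, 0.341235)
  k1 = (1.224639, -0.395241)
  predictor → (1.574645, 0.206853)
  k2 = (1.599034, -0.325719)
  → (1.638292, 0.218671)
(p(0.68), q(0.68)) ≈ (1.6383, 0.2187)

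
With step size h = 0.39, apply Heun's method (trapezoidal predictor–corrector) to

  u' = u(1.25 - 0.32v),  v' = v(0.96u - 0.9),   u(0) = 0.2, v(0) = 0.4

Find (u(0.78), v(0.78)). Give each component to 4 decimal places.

0.4803, 0.2514

Heun on (u,v): k1 = f(s_n, state_n); k2 = f(s_n + h, state_n + h·k1); state_{n+1} = state_n + (h/2)·(k1 + k2).
0.000000: (0.200000, 0.400000)
  k1 = (0.224400, -0.283200)
  predictor → (0.287516, 0.289552)
  k2 = (0.332755, -0.180676)
  → (0.308645, 0.309544)
0.390000: (0.308645, 0.309544)
  k1 = (0.355234, -0.186872)
  predictor → (0.447186, 0.236664)
  k2 = (0.525116, -0.111398)
  → (0.480313, 0.251382)
(u(0.78), v(0.78)) ≈ (0.4803, 0.2514)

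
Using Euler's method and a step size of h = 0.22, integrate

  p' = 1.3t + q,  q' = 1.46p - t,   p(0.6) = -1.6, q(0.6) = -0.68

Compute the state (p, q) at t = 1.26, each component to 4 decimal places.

-1.7806, -2.7672

Euler on (p,q): p_{n+1} = p_n + h·p', q_{n+1} = q_n + h·q'.
0.600000: (-1.600000, -0.680000); f=(0.100000, -2.936000) → (-1.578000, -1.325920)
0.820000: (-1.578000, -1.325920); f=(-0.259920, -3.123880) → (-1.635182, -2.013174)
1.040000: (-1.635182, -2.013174); f=(-0.661174, -3.427366) → (-1.780641, -2.767194)
(p(1.26), q(1.26)) ≈ (-1.7806, -2.7672)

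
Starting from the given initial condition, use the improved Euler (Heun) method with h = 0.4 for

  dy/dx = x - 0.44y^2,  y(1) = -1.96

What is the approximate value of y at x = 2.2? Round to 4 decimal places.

Heun: k1 = f(x_n, y_n); k2 = f(x_n + h, y_n + h·k1); y_{n+1} = y_n + (h/2)·(k1 + k2).
x=1.000000, y=-1.960000:
  k1 = f(1.000000, -1.960000) = -0.690304
  k2 = f(1.400000, -2.236122) = -0.800106
  y ← -1.960000 + (0.4/2)·(-0.690304 + (-0.800106)) = -2.258082
x=1.400000, y=-2.258082:
  k1 = f(1.400000, -2.258082) = -0.843531
  k2 = f(1.800000, -2.595494) = -1.164100
  y ← -2.258082 + (0.4/2)·(-0.843531 + (-1.164100)) = -2.659608
x=1.800000, y=-2.659608:
  k1 = f(1.800000, -2.659608) = -1.312347
  k2 = f(2.200000, -3.184547) = -2.262189
  y ← -2.659608 + (0.4/2)·(-1.312347 + (-2.262189)) = -3.374515
y(2.2) ≈ -3.3745

-3.3745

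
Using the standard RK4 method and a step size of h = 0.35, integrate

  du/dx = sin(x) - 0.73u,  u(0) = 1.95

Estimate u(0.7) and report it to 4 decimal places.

1.3690

RK4: k1 = f(x_n, u_n); k2 = f(x_n + h/2, u_n + (h/2)·k1); k3 = f(x_n + h/2, u_n + (h/2)·k2); k4 = f(x_n + h, u_n + h·k3); u_{n+1} = u_n + (h/6)·(k1 + 2k2 + 2k3 + k4).
x=0.000000, u=1.950000:
  k1 = f(0.000000, 1.950000) = -1.423500
  k2 = f(0.175000, 1.700887) = -1.067540
  k3 = f(0.175000, 1.763181) = -1.113014
  k4 = f(0.350000, 1.560445) = -0.796227
  u ← 1.950000 + (0.35/6)·(k1 + 2k2 + 2k3 + k4) = 1.566118
x=0.350000, u=1.566118:
  k1 = f(0.350000, 1.566118) = -0.800368
  k2 = f(0.525000, 1.426054) = -0.539806
  k3 = f(0.525000, 1.471652) = -0.573093
  k4 = f(0.700000, 1.365535) = -0.352623
  u ← 1.566118 + (0.35/6)·(k1 + 2k2 + 2k3 + k4) = 1.369022
u(0.7) ≈ 1.3690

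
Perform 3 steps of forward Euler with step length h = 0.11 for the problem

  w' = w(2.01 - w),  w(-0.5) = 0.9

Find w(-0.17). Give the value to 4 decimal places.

Euler: w_{n+1} = w_n + h·f(t_n, w_n).
t=-0.500000, w=0.900000: f=0.999000 → w ← 0.900000 + 0.11·0.999000 = 1.009890
t=-0.390000, w=1.009890: f=1.010001 → w ← 1.009890 + 0.11·1.010001 = 1.120990
t=-0.280000, w=1.120990: f=0.996571 → w ← 1.120990 + 0.11·0.996571 = 1.230613
w(-0.17) ≈ 1.2306

1.2306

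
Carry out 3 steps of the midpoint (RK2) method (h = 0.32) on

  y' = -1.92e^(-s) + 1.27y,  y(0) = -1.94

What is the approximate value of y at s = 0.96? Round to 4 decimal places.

-8.8848

Midpoint: k1 = f(s_n, y_n); k2 = f(s_n + h/2, y_n + (h/2)·k1); y_{n+1} = y_n + h·k2.
s=0.000000, y=-1.940000:
  k1 = f(0.000000, -1.940000) = -4.383800
  k2 = f(0.160000, -2.641408) = -4.990704
  y ← -1.940000 + 0.32·(-4.990704) = -3.537025
s=0.320000, y=-3.537025:
  k1 = f(0.320000, -3.537025) = -5.886228
  k2 = f(0.480000, -4.478822) = -6.876168
  y ← -3.537025 + 0.32·(-6.876168) = -5.737399
s=0.640000, y=-5.737399:
  k1 = f(0.640000, -5.737399) = -8.298898
  k2 = f(0.800000, -7.065223) = -9.835545
  y ← -5.737399 + 0.32·(-9.835545) = -8.884773
y(0.96) ≈ -8.8848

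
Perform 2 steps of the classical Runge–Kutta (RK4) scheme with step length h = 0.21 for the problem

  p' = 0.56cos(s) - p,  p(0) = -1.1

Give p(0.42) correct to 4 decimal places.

RK4: k1 = f(s_n, p_n); k2 = f(s_n + h/2, p_n + (h/2)·k1); k3 = f(s_n + h/2, p_n + (h/2)·k2); k4 = f(s_n + h, p_n + h·k3); p_{n+1} = p_n + (h/6)·(k1 + 2k2 + 2k3 + k4).
s=0.000000, p=-1.100000:
  k1 = f(0.000000, -1.100000) = 1.660000
  k2 = f(0.105000, -0.925700) = 1.482616
  k3 = f(0.105000, -0.944325) = 1.501241
  k4 = f(0.210000, -0.784739) = 1.332437
  p ← -1.100000 + (0.21/6)·(k1 + 2k2 + 2k3 + k4) = -0.786395
s=0.210000, p=-0.786395:
  k1 = f(0.210000, -0.786395) = 1.334092
  k2 = f(0.315000, -0.646315) = 1.178761
  k3 = f(0.315000, -0.662625) = 1.195071
  k4 = f(0.420000, -0.535430) = 1.046760
  p ← -0.786395 + (0.21/6)·(k1 + 2k2 + 2k3 + k4) = -0.536897
p(0.42) ≈ -0.5369

-0.5369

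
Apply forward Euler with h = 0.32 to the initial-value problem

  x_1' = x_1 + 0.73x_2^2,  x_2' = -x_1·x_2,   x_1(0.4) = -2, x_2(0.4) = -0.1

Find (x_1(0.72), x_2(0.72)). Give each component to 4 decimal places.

Euler on (x_1,x_2): x_1_{n+1} = x_1_n + h·x_1', x_2_{n+1} = x_2_n + h·x_2'.
0.400000: (-2.000000, -0.100000); f=(-1.992700, -0.200000) → (-2.637664, -0.164000)
(x_1(0.72), x_2(0.72)) ≈ (-2.6377, -0.1640)

-2.6377, -0.1640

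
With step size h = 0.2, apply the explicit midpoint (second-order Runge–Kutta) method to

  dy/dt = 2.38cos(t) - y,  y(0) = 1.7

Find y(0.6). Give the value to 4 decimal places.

1.9323

Midpoint: k1 = f(t_n, y_n); k2 = f(t_n + h/2, y_n + (h/2)·k1); y_{n+1} = y_n + h·k2.
t=0.000000, y=1.700000:
  k1 = f(0.000000, 1.700000) = 0.680000
  k2 = f(0.100000, 1.768000) = 0.600110
  y ← 1.700000 + 0.2·0.600110 = 1.820022
t=0.200000, y=1.820022:
  k1 = f(0.200000, 1.820022) = 0.512536
  k2 = f(0.300000, 1.871276) = 0.402425
  y ← 1.820022 + 0.2·0.402425 = 1.900507
t=0.400000, y=1.900507:
  k1 = f(0.400000, 1.900507) = 0.291618
  k2 = f(0.500000, 1.929669) = 0.158978
  y ← 1.900507 + 0.2·0.158978 = 1.932303
y(0.6) ≈ 1.9323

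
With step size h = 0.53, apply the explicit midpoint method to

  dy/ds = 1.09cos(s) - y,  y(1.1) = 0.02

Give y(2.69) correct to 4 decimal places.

-0.4347

Midpoint: k1 = f(s_n, y_n); k2 = f(s_n + h/2, y_n + (h/2)·k1); y_{n+1} = y_n + h·k2.
s=1.100000, y=0.020000:
  k1 = f(1.100000, 0.020000) = 0.474420
  k2 = f(1.365000, 0.145721) = 0.077017
  y ← 0.020000 + 0.53·0.077017 = 0.060819
s=1.630000, y=0.060819:
  k1 = f(1.630000, 0.060819) = -0.125313
  k2 = f(1.895000, 0.027611) = -0.374835
  y ← 0.060819 + 0.53·(-0.374835) = -0.137844
s=2.160000, y=-0.137844:
  k1 = f(2.160000, -0.137844) = -0.467868
  k2 = f(2.425000, -0.261829) = -0.560084
  y ← -0.137844 + 0.53·(-0.560084) = -0.434688
y(2.69) ≈ -0.4347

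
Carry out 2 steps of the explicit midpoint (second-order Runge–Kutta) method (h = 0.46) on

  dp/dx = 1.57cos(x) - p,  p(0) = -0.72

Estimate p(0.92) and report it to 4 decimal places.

0.4547

Midpoint: k1 = f(x_n, p_n); k2 = f(x_n + h/2, p_n + (h/2)·k1); p_{n+1} = p_n + h·k2.
x=0.000000, p=-0.720000:
  k1 = f(0.000000, -0.720000) = 2.290000
  k2 = f(0.230000, -0.193300) = 1.721956
  p ← -0.720000 + 0.46·1.721956 = 0.072100
x=0.460000, p=0.072100:
  k1 = f(0.460000, 0.072100) = 1.334703
  k2 = f(0.690000, 0.379081) = 0.831775
  p ← 0.072100 + 0.46·0.831775 = 0.454716
p(0.92) ≈ 0.4547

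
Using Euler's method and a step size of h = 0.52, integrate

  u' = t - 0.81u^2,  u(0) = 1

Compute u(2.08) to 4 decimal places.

1.3953

Euler: u_{n+1} = u_n + h·f(t_n, u_n).
t=0.000000, u=1.000000: f=-0.810000 → u ← 1.000000 + 0.52·(-0.810000) = 0.578800
t=0.520000, u=0.578800: f=0.248642 → u ← 0.578800 + 0.52·0.248642 = 0.708094
t=1.040000, u=0.708094: f=0.633868 → u ← 0.708094 + 0.52·0.633868 = 1.037706
t=1.560000, u=1.037706: f=0.687765 → u ← 1.037706 + 0.52·0.687765 = 1.395344
u(2.08) ≈ 1.3953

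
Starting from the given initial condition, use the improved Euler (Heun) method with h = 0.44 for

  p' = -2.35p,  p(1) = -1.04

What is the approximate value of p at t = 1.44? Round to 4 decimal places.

Heun: k1 = f(t_n, p_n); k2 = f(t_n + h, p_n + h·k1); p_{n+1} = p_n + (h/2)·(k1 + k2).
t=1.000000, p=-1.040000:
  k1 = f(1.000000, -1.040000) = 2.444000
  k2 = f(1.440000, 0.035360) = -0.083096
  p ← -1.040000 + (0.44/2)·(2.444000 + (-0.083096)) = -0.520601
p(1.44) ≈ -0.5206

-0.5206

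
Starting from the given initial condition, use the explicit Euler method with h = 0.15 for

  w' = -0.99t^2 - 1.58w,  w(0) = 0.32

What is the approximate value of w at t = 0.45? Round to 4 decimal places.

0.1262

Euler: w_{n+1} = w_n + h·f(t_n, w_n).
t=0.000000, w=0.320000: f=-0.505600 → w ← 0.320000 + 0.15·(-0.505600) = 0.244160
t=0.150000, w=0.244160: f=-0.408048 → w ← 0.244160 + 0.15·(-0.408048) = 0.182953
t=0.300000, w=0.182953: f=-0.378165 → w ← 0.182953 + 0.15·(-0.378165) = 0.126228
w(0.45) ≈ 0.1262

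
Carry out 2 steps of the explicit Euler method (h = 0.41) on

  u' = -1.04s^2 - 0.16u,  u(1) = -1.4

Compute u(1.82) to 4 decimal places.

-2.4685

Euler: u_{n+1} = u_n + h·f(s_n, u_n).
s=1.000000, u=-1.400000: f=-0.816000 → u ← -1.400000 + 0.41·(-0.816000) = -1.734560
s=1.410000, u=-1.734560: f=-1.790094 → u ← -1.734560 + 0.41·(-1.790094) = -2.468499
u(1.82) ≈ -2.4685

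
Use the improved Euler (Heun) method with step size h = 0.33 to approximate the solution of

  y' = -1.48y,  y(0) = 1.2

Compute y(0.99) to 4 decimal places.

0.3013

Heun: k1 = f(t_n, y_n); k2 = f(t_n + h, y_n + h·k1); y_{n+1} = y_n + (h/2)·(k1 + k2).
t=0.000000, y=1.200000:
  k1 = f(0.000000, 1.200000) = -1.776000
  k2 = f(0.330000, 0.613920) = -0.908602
  y ← 1.200000 + (0.33/2)·(-1.776000 + (-0.908602)) = 0.757041
t=0.330000, y=0.757041:
  k1 = f(0.330000, 0.757041) = -1.120420
  k2 = f(0.660000, 0.387302) = -0.573207
  y ← 0.757041 + (0.33/2)·(-1.120420 + (-0.573207)) = 0.477592
t=0.660000, y=0.477592:
  k1 = f(0.660000, 0.477592) = -0.706837
  k2 = f(0.990000, 0.244336) = -0.361618
  y ← 0.477592 + (0.33/2)·(-0.706837 + (-0.361618)) = 0.301297
y(0.99) ≈ 0.3013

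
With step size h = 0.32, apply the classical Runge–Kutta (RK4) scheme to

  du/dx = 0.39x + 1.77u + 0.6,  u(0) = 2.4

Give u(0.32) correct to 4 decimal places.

RK4: k1 = f(x_n, u_n); k2 = f(x_n + h/2, u_n + (h/2)·k1); k3 = f(x_n + h/2, u_n + (h/2)·k2); k4 = f(x_n + h, u_n + h·k3); u_{n+1} = u_n + (h/6)·(k1 + 2k2 + 2k3 + k4).
x=0.000000, u=2.400000:
  k1 = f(0.000000, 2.400000) = 4.848000
  k2 = f(0.160000, 3.175680) = 6.283354
  k3 = f(0.160000, 3.405337) = 6.689846
  k4 = f(0.320000, 4.540751) = 8.761929
  u ← 2.400000 + (0.32/6)·(k1 + 2k2 + 2k3 + k4) = 4.509671
u(0.32) ≈ 4.5097

4.5097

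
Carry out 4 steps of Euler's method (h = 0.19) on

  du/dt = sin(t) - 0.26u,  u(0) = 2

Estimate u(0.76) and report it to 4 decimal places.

Euler: u_{n+1} = u_n + h·f(t_n, u_n).
t=0.000000, u=2.000000: f=-0.520000 → u ← 2.000000 + 0.19·(-0.520000) = 1.901200
t=0.190000, u=1.901200: f=-0.305453 → u ← 1.901200 + 0.19·(-0.305453) = 1.843164
t=0.380000, u=1.843164: f=-0.108302 → u ← 1.843164 + 0.19·(-0.108302) = 1.822587
t=0.570000, u=1.822587: f=0.065760 → u ← 1.822587 + 0.19·0.065760 = 1.835081
u(0.76) ≈ 1.8351

1.8351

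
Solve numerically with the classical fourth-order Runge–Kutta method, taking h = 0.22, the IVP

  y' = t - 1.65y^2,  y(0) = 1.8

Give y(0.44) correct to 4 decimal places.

0.8448

RK4: k1 = f(t_n, y_n); k2 = f(t_n + h/2, y_n + (h/2)·k1); k3 = f(t_n + h/2, y_n + (h/2)·k2); k4 = f(t_n + h, y_n + h·k3); y_{n+1} = y_n + (h/6)·(k1 + 2k2 + 2k3 + k4).
t=0.000000, y=1.800000:
  k1 = f(0.000000, 1.800000) = -5.346000
  k2 = f(0.110000, 1.211940) = -2.313518
  k3 = f(0.110000, 1.545513) = -3.831208
  k4 = f(0.220000, 0.957134) = -1.291575
  y ← 1.800000 + (0.22/6)·(k1 + 2k2 + 2k3 + k4) = 1.106009
t=0.220000, y=1.106009:
  k1 = f(0.220000, 1.106009) = -1.798372
  k2 = f(0.330000, 0.908188) = -1.030929
  k3 = f(0.330000, 0.992607) = -1.295693
  k4 = f(0.440000, 0.820957) = -0.672050
  y ← 1.106009 + (0.22/6)·(k1 + 2k2 + 2k3 + k4) = 0.844808
y(0.44) ≈ 0.8448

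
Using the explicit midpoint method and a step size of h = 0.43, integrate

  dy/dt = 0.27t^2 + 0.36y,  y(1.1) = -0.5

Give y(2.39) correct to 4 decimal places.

Midpoint: k1 = f(t_n, y_n); k2 = f(t_n + h/2, y_n + (h/2)·k1); y_{n+1} = y_n + h·k2.
t=1.100000, y=-0.500000:
  k1 = f(1.100000, -0.500000) = 0.146700
  k2 = f(1.315000, -0.468459) = 0.298245
  y ← -0.500000 + 0.43·0.298245 = -0.371755
t=1.530000, y=-0.371755:
  k1 = f(1.530000, -0.371755) = 0.498211
  k2 = f(1.745000, -0.264639) = 0.726887
  y ← -0.371755 + 0.43·0.726887 = -0.059193
t=1.960000, y=-0.059193:
  k1 = f(1.960000, -0.059193) = 1.015922
  k2 = f(2.175000, 0.159230) = 1.334592
  y ← -0.059193 + 0.43·1.334592 = 0.514681
y(2.39) ≈ 0.5147

0.5147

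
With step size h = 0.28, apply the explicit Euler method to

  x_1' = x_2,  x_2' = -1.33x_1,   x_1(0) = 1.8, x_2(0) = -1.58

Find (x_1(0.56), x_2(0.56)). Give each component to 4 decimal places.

Euler on (x_1,x_2): x_1_{n+1} = x_1_n + h·x_1', x_2_{n+1} = x_2_n + h·x_2'.
0.000000: (1.800000, -1.580000); f=(-1.580000, -2.394000) → (1.357600, -2.250320)
0.280000: (1.357600, -2.250320); f=(-2.250320, -1.805608) → (0.727510, -2.755890)
(x_1(0.56), x_2(0.56)) ≈ (0.7275, -2.7559)

0.7275, -2.7559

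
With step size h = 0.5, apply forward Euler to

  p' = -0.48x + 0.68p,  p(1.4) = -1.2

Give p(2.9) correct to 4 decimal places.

-4.6777

Euler: p_{n+1} = p_n + h·f(x_n, p_n).
x=1.400000, p=-1.200000: f=-1.488000 → p ← -1.200000 + 0.5·(-1.488000) = -1.944000
x=1.900000, p=-1.944000: f=-2.233920 → p ← -1.944000 + 0.5·(-2.233920) = -3.060960
x=2.400000, p=-3.060960: f=-3.233453 → p ← -3.060960 + 0.5·(-3.233453) = -4.677686
p(2.9) ≈ -4.6777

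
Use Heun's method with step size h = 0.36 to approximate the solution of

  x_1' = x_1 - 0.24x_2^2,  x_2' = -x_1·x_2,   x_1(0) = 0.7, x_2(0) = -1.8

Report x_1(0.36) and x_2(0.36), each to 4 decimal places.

Heun on (x_1,x_2): k1 = f(s_n, state_n); k2 = f(s_n + h, state_n + h·k1); state_{n+1} = state_n + (h/2)·(k1 + k2).
0.000000: (0.700000, -1.800000)
  k1 = (-0.077600, 1.260000)
  predictor → (0.672064, -1.346400)
  k2 = (0.236994, 0.904867)
  → (0.728691, -1.410324)
(x_1(0.36), x_2(0.36)) ≈ (0.7287, -1.4103)

0.7287, -1.4103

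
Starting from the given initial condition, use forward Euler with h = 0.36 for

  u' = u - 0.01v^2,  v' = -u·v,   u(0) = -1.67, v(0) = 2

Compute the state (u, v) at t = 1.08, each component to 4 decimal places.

Euler on (u,v): u_{n+1} = u_n + h·u', v_{n+1} = v_n + h·v'.
0.000000: (-1.670000, 2.000000); f=(-1.710000, 3.340000) → (-2.285600, 3.202400)
0.360000: (-2.285600, 3.202400); f=(-2.388154, 7.319405) → (-3.145335, 5.837386)
0.720000: (-3.145335, 5.837386); f=(-3.486086, 18.360536) → (-4.400326, 12.447179)
(u(1.08), v(1.08)) ≈ (-4.4003, 12.4472)

-4.4003, 12.4472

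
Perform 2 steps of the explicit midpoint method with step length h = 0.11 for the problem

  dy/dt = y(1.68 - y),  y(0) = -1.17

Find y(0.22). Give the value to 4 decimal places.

Midpoint: k1 = f(t_n, y_n); k2 = f(t_n + h/2, y_n + (h/2)·k1); y_{n+1} = y_n + h·k2.
t=0.000000, y=-1.170000:
  k1 = f(0.000000, -1.170000) = -3.334500
  k2 = f(0.055000, -1.353397) = -4.105393
  y ← -1.170000 + 0.11·(-4.105393) = -1.621593
t=0.110000, y=-1.621593:
  k1 = f(0.110000, -1.621593) = -5.353841
  k2 = f(0.165000, -1.916054) = -6.890236
  y ← -1.621593 + 0.11·(-6.890236) = -2.379519
y(0.22) ≈ -2.3795

-2.3795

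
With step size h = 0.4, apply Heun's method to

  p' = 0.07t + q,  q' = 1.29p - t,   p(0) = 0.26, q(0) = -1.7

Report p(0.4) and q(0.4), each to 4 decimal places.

Heun on (p,q): k1 = f(t_n, state_n); k2 = f(t_n + h, state_n + h·k1); state_{n+1} = state_n + (h/2)·(k1 + k2).
0.000000: (0.260000, -1.700000)
  k1 = (-1.700000, 0.335400)
  predictor → (-0.420000, -1.565840)
  k2 = (-1.537840, -0.941800)
  → (-0.387568, -1.821280)
(p(0.4), q(0.4)) ≈ (-0.3876, -1.8213)

-0.3876, -1.8213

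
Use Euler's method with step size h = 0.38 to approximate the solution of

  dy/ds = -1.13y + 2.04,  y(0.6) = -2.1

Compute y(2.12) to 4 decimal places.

Euler: y_{n+1} = y_n + h·f(s_n, y_n).
s=0.600000, y=-2.100000: f=4.413000 → y ← -2.100000 + 0.38·4.413000 = -0.423060
s=0.980000, y=-0.423060: f=2.518058 → y ← -0.423060 + 0.38·2.518058 = 0.533802
s=1.360000, y=0.533802: f=1.436804 → y ← 0.533802 + 0.38·1.436804 = 1.079787
s=1.740000, y=1.079787: f=0.819840 → y ← 1.079787 + 0.38·0.819840 = 1.391327
y(2.12) ≈ 1.3913

1.3913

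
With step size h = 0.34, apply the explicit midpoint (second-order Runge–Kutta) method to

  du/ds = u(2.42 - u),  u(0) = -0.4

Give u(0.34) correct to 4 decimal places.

-1.0060

Midpoint: k1 = f(s_n, u_n); k2 = f(s_n + h/2, u_n + (h/2)·k1); u_{n+1} = u_n + h·k2.
s=0.000000, u=-0.400000:
  k1 = f(0.000000, -0.400000) = -1.128000
  k2 = f(0.170000, -0.591760) = -1.782239
  u ← -0.400000 + 0.34·(-1.782239) = -1.005961
u(0.34) ≈ -1.0060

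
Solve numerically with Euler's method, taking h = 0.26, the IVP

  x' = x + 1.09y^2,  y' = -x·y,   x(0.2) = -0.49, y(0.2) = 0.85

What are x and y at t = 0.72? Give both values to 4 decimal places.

-0.2597, 1.0611

Euler on (x,y): x_{n+1} = x_n + h·x', y_{n+1} = y_n + h·y'.
0.200000: (-0.490000, 0.850000); f=(0.297525, 0.416500) → (-0.412643, 0.958290)
0.460000: (-0.412643, 0.958290); f=(0.588325, 0.395432) → (-0.259679, 1.061102)
(x(0.72), y(0.72)) ≈ (-0.2597, 1.0611)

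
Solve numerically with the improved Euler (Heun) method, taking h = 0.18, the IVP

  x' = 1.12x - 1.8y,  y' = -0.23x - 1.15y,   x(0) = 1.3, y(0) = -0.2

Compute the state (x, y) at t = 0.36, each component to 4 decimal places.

Heun on (x,y): k1 = f(t_n, state_n); k2 = f(t_n + h, state_n + h·k1); state_{n+1} = state_n + (h/2)·(k1 + k2).
0.000000: (1.300000, -0.200000)
  k1 = (1.816000, -0.069000)
  predictor → (1.626880, -0.212420)
  k2 = (2.204462, -0.129899)
  → (1.661842, -0.217901)
0.180000: (1.661842, -0.217901)
  k1 = (2.253484, -0.131637)
  predictor → (2.067469, -0.241596)
  k2 = (2.750437, -0.197683)
  → (2.112194, -0.247540)
(x(0.36), y(0.36)) ≈ (2.1122, -0.2475)

2.1122, -0.2475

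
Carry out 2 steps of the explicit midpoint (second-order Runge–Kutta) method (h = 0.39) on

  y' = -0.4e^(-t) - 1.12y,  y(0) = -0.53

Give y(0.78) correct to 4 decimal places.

-0.3558

Midpoint: k1 = f(t_n, y_n); k2 = f(t_n + h/2, y_n + (h/2)·k1); y_{n+1} = y_n + h·k2.
t=0.000000, y=-0.530000:
  k1 = f(0.000000, -0.530000) = 0.193600
  k2 = f(0.195000, -0.492248) = 0.222184
  y ← -0.530000 + 0.39·0.222184 = -0.443348
t=0.390000, y=-0.443348:
  k1 = f(0.390000, -0.443348) = 0.225727
  k2 = f(0.585000, -0.399331) = 0.224409
  y ← -0.443348 + 0.39·0.224409 = -0.355829
y(0.78) ≈ -0.3558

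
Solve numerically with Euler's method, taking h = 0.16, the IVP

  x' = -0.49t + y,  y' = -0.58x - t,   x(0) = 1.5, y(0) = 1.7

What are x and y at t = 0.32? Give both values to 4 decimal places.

Euler on (x,y): x_{n+1} = x_n + h·x', y_{n+1} = y_n + h·y'.
0.000000: (1.500000, 1.700000); f=(1.700000, -0.870000) → (1.772000, 1.560800)
0.160000: (1.772000, 1.560800); f=(1.482400, -1.187760) → (2.009184, 1.370758)
(x(0.32), y(0.32)) ≈ (2.0092, 1.3708)

2.0092, 1.3708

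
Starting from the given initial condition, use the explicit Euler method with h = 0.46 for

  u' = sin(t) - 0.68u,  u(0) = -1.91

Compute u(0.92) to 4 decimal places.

Euler: u_{n+1} = u_n + h·f(t_n, u_n).
t=0.000000, u=-1.910000: f=1.298800 → u ← -1.910000 + 0.46·1.298800 = -1.312552
t=0.460000, u=-1.312552: f=1.336483 → u ← -1.312552 + 0.46·1.336483 = -0.697770
u(0.92) ≈ -0.6978

-0.6978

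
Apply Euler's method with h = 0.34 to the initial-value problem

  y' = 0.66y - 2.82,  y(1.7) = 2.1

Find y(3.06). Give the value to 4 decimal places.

-0.6104

Euler: y_{n+1} = y_n + h·f(t_n, y_n).
t=1.700000, y=2.100000: f=-1.434000 → y ← 2.100000 + 0.34·(-1.434000) = 1.612440
t=2.040000, y=1.612440: f=-1.755790 → y ← 1.612440 + 0.34·(-1.755790) = 1.015472
t=2.380000, y=1.015472: f=-2.149789 → y ← 1.015472 + 0.34·(-2.149789) = 0.284543
t=2.720000, y=0.284543: f=-2.632201 → y ← 0.284543 + 0.34·(-2.632201) = -0.610405
y(3.06) ≈ -0.6104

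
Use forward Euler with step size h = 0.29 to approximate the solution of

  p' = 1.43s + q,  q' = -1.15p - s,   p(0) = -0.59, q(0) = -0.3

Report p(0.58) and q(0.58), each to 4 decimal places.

Euler on (p,q): p_{n+1} = p_n + h·p', q_{n+1} = q_n + h·q'.
0.000000: (-0.590000, -0.300000); f=(-0.300000, 0.678500) → (-0.677000, -0.103235)
0.290000: (-0.677000, -0.103235); f=(0.311465, 0.488550) → (-0.586675, 0.038444)
(p(0.58), q(0.58)) ≈ (-0.5867, 0.0384)

-0.5867, 0.0384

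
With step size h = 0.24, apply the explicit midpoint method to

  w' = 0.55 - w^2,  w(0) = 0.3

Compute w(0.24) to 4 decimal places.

0.4017

Midpoint: k1 = f(x_n, w_n); k2 = f(x_n + h/2, w_n + (h/2)·k1); w_{n+1} = w_n + h·k2.
x=0.000000, w=0.300000:
  k1 = f(0.000000, 0.300000) = 0.460000
  k2 = f(0.120000, 0.355200) = 0.423833
  w ← 0.300000 + 0.24·0.423833 = 0.401720
w(0.24) ≈ 0.4017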